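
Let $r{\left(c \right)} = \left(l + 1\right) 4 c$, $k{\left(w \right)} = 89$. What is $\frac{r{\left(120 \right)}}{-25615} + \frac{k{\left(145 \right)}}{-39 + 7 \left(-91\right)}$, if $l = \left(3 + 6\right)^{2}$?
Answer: $- \frac{5777419}{3463148} \approx -1.6683$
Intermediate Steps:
$l = 81$ ($l = 9^{2} = 81$)
$r{\left(c \right)} = 328 c$ ($r{\left(c \right)} = \left(81 + 1\right) 4 c = 82 \cdot 4 c = 328 c$)
$\frac{r{\left(120 \right)}}{-25615} + \frac{k{\left(145 \right)}}{-39 + 7 \left(-91\right)} = \frac{328 \cdot 120}{-25615} + \frac{89}{-39 + 7 \left(-91\right)} = 39360 \left(- \frac{1}{25615}\right) + \frac{89}{-39 - 637} = - \frac{7872}{5123} + \frac{89}{-676} = - \frac{7872}{5123} + 89 \left(- \frac{1}{676}\right) = - \frac{7872}{5123} - \frac{89}{676} = - \frac{5777419}{3463148}$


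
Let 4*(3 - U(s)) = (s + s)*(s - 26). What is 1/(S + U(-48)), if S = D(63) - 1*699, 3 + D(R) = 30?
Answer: -1/2445 ≈ -0.00040900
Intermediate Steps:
D(R) = 27 (D(R) = -3 + 30 = 27)
U(s) = 3 - s*(-26 + s)/2 (U(s) = 3 - (s + s)*(s - 26)/4 = 3 - 2*s*(-26 + s)/4 = 3 - s*(-26 + s)/2)
S = -672 (S = 27 - 1*699 = 27 - 699 = -672)
1/(S + U(-48)) = 1/(-672 + (3 + 13*(-48) - ½*(-48)²)) = 1/(-672 + (3 - 624 - ½*2304)) = 1/(-672 + (3 - 624 - 1152)) = 1/(-672 - 1773) = 1/(-2445) = -1/2445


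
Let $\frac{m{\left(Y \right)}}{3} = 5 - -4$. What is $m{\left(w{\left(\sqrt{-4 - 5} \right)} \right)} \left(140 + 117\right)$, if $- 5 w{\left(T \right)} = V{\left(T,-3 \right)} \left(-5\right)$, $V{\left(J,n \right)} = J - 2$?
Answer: $6939$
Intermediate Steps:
$V{\left(J,n \right)} = -2 + J$
$w{\left(T \right)} = -2 + T$ ($w{\left(T \right)} = - \frac{\left(-2 + T\right) \left(-5\right)}{5} = - \frac{10 - 5 T}{5} = -2 + T$)
$m{\left(Y \right)} = 27$ ($m{\left(Y \right)} = 3 \left(5 - -4\right) = 3 \left(5 + 4\right) = 3 \cdot 9 = 27$)
$m{\left(w{\left(\sqrt{-4 - 5} \right)} \right)} \left(140 + 117\right) = 27 \left(140 + 117\right) = 27 \cdot 257 = 6939$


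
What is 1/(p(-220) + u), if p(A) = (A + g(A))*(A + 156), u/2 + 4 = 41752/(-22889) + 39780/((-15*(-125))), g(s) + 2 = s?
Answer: 2861125/81023580256 ≈ 3.5312e-5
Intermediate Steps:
g(s) = -2 + s
u = 88076256/2861125 (u = -8 + 2*(41752/(-22889) + 39780/((-15*(-125)))) = -8 + 2*(41752*(-1/22889) + 39780/1875) = -8 + 2*(-41752/22889 + 39780*(1/1875)) = -8 + 2*(-41752/22889 + 2652/125) = -8 + 2*(55482628/2861125) = -8 + 110965256/2861125 = 88076256/2861125 ≈ 30.784)
p(A) = (-2 + 2*A)*(156 + A) (p(A) = (A + (-2 + A))*(A + 156) = (-2 + 2*A)*(156 + A))
1/(p(-220) + u) = 1/((-312 + 2*(-220)² + 310*(-220)) + 88076256/2861125) = 1/((-312 + 2*48400 - 68200) + 88076256/2861125) = 1/((-312 + 96800 - 68200) + 88076256/2861125) = 1/(28288 + 88076256/2861125) = 1/(81023580256/2861125) = 2861125/81023580256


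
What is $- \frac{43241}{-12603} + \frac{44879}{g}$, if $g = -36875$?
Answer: $\frac{1028901838}{464735625} \approx 2.214$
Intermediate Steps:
$- \frac{43241}{-12603} + \frac{44879}{g} = - \frac{43241}{-12603} + \frac{44879}{-36875} = \left(-43241\right) \left(- \frac{1}{12603}\right) + 44879 \left(- \frac{1}{36875}\right) = \frac{43241}{12603} - \frac{44879}{36875} = \frac{1028901838}{464735625}$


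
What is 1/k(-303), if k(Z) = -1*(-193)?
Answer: 1/193 ≈ 0.0051813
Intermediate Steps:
k(Z) = 193
1/k(-303) = 1/193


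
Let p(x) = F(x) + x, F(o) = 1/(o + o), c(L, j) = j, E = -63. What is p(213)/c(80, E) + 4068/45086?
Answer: -1990940785/605009034 ≈ -3.2908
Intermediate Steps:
F(o) = 1/(2*o)
p(x) = x + 1/(2*x) (p(x) = 1/(2*x) + x = x + 1/(2*x))
p(213)/c(80, E) + 4068/45086 = (213 + (½)/213)/(-63) + 4068/45086 = (213 + (½)*(1/213))*(-1/63) + 4068*(1/45086) = (213 + 1/426)*(-1/63) + 2034/22543 = (90739/426)*(-1/63) + 2034/22543 = -90739/26838 + 2034/22543 = -1990940785/605009034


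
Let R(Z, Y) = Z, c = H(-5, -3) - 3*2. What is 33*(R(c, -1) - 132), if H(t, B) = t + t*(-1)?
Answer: -4554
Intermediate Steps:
H(t, B) = 0 (H(t, B) = t - t = 0)
c = -6 (c = 0 - 3*2 = 0 - 6 = -6)
33*(R(c, -1) - 132) = 33*(-6 - 132) = 33*(-138) = -4554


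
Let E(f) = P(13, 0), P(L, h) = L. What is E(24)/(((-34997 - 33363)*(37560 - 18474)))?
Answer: -13/1304718960 ≈ -9.9638e-9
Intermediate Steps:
E(f) = 13
E(24)/(((-34997 - 33363)*(37560 - 18474))) = 13/(((-34997 - 33363)*(37560 - 18474))) = 13/((-68360*19086)) = 13/(-1304718960) = 13*(-1/1304718960) = -13/1304718960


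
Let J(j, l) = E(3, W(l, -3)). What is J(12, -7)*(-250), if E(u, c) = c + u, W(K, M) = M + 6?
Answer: -1500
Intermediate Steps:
W(K, M) = 6 + M
J(j, l) = 6 (J(j, l) = (6 - 3) + 3 = 3 + 3 = 6)
J(12, -7)*(-250) = 6*(-250) = -1500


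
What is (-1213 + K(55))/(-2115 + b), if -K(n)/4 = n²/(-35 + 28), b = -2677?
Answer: -3609/33544 ≈ -0.10759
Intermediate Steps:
K(n) = 4*n²/7 (K(n) = -4*n²/(-35 + 28) = -4*n²/(-7) = -(-4)*n²/7 = 4*n²/7)
(-1213 + K(55))/(-2115 + b) = (-1213 + (4/7)*55²)/(-2115 - 2677) = (-1213 + (4/7)*3025)/(-4792) = (-1213 + 12100/7)*(-1/4792) = (3609/7)*(-1/4792) = -3609/33544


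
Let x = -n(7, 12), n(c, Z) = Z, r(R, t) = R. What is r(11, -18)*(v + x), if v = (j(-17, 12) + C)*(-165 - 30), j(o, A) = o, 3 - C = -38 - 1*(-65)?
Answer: 87813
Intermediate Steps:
C = -24 (C = 3 - (-38 - 1*(-65)) = 3 - (-38 + 65) = 3 - 1*27 = 3 - 27 = -24)
v = 7995 (v = (-17 - 24)*(-165 - 30) = -41*(-195) = 7995)
x = -12 (x = -1*12 = -12)
r(11, -18)*(v + x) = 11*(7995 - 12) = 11*7983 = 87813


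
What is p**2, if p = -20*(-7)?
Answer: 19600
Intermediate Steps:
p = 140
p**2 = 140**2 = 19600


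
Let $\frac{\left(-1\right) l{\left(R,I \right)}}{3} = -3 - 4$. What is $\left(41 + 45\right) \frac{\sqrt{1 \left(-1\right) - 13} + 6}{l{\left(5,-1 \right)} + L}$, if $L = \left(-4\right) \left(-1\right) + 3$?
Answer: $\frac{129}{7} + \frac{43 i \sqrt{14}}{14} \approx 18.429 + 11.492 i$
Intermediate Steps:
$l{\left(R,I \right)} = 21$ ($l{\left(R,I \right)} = - 3 \left(-3 - 4\right) = \left(-3\right) \left(-7\right) = 21$)
$L = 7$ ($L = 4 + 3 = 7$)
$\left(41 + 45\right) \frac{\sqrt{1 \left(-1\right) - 13} + 6}{l{\left(5,-1 \right)} + L} = \left(41 + 45\right) \frac{\sqrt{1 \left(-1\right) - 13} + 6}{21 + 7} = 86 \frac{\sqrt{-1 - 13} + 6}{28} = 86 \left(\sqrt{-14} + 6\right) \frac{1}{28} = 86 \left(i \sqrt{14} + 6\right) \frac{1}{28} = 86 \left(6 + i \sqrt{14}\right) \frac{1}{28} = 86 \left(\frac{3}{14} + \frac{i \sqrt{14}}{28}\right) = \frac{129}{7} + \frac{43 i \sqrt{14}}{14}$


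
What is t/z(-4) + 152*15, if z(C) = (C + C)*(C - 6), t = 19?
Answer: 182419/80 ≈ 2280.2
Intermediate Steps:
z(C) = 2*C*(-6 + C) (z(C) = (2*C)*(-6 + C) = 2*C*(-6 + C))
t/z(-4) + 152*15 = 19/((2*(-4)*(-6 - 4))) + 152*15 = 19/((2*(-4)*(-10))) + 2280 = 19/80 + 2280 = 182419/80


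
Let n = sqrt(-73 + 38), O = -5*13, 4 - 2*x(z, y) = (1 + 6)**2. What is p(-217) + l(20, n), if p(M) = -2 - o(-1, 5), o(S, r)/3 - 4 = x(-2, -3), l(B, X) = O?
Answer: -23/2 ≈ -11.500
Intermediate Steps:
x(z, y) = -45/2 (x(z, y) = 2 - (1 + 6)**2/2 = 2 - 1/2*7**2 = 2 - 1/2*49 = 2 - 49/2 = -45/2)
O = -65
n = I*sqrt(35) (n = sqrt(-35) = I*sqrt(35) ≈ 5.9161*I)
l(B, X) = -65
o(S, r) = -111/2 (o(S, r) = 12 + 3*(-45/2) = 12 - 135/2 = -111/2)
p(M) = 107/2 (p(M) = -2 - 1*(-111/2) = -2 + 111/2 = 107/2)
p(-217) + l(20, n) = 107/2 - 65 = -23/2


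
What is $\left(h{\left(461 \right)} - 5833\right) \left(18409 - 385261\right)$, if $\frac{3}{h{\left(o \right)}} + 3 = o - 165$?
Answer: $\frac{626974280232}{293} \approx 2.1398 \cdot 10^{9}$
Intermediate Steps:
$h{\left(o \right)} = \frac{3}{-168 + o}$ ($h{\left(o \right)} = \frac{3}{-3 + \left(o - 165\right)} = \frac{3}{-3 + \left(-165 + o\right)} = \frac{3}{-168 + o}$)
$\left(h{\left(461 \right)} - 5833\right) \left(18409 - 385261\right) = \left(\frac{3}{-168 + 461} - 5833\right) \left(18409 - 385261\right) = \left(\frac{3}{293} - 5833\right) \left(-366852\right) = \left(- \frac{1709066}{293}\right) \left(-366852\right) = \frac{626974280232}{293}$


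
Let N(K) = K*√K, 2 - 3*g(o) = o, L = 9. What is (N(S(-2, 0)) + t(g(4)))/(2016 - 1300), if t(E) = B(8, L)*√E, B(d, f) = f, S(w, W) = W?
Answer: 3*I*√6/716 ≈ 0.010263*I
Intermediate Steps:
g(o) = ⅔ - o/3
N(K) = K^(3/2)
t(E) = 9*√E
(N(S(-2, 0)) + t(g(4)))/(2016 - 1300) = (0^(3/2) + 9*√(⅔ - ⅓*4))/(2016 - 1300) = (0 + 9*√(⅔ - 4/3))/716 = (0 + 9*√(-⅔))*(1/716) = (0 + 9*(I*√6/3))*(1/716) = (0 + 3*I*√6)*(1/716) = (3*I*√6)*(1/716) = 3*I*√6/716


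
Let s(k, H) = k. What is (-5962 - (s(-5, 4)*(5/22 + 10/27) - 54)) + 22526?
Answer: 9872867/594 ≈ 16621.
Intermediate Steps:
(-5962 - (s(-5, 4)*(5/22 + 10/27) - 54)) + 22526 = (-5962 - (-5*(5/22 + 10/27) - 54)) + 22526 = (-5962 - (-5*355/594 - 54)) + 22526 = (-5962 - (-1775/594 - 54)) + 22526 = (-5962 - 1*(-33851/594)) + 22526 = (-5962 + 33851/594) + 22526 = -3507577/594 + 22526 = 9872867/594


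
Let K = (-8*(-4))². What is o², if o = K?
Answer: 1048576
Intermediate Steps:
K = 1024 (K = 32² = 1024)
o = 1024
o² = 1024² = 1048576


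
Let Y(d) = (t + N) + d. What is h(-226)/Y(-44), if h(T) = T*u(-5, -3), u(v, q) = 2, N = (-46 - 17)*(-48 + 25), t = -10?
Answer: -452/1395 ≈ -0.32401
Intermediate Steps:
N = 1449 (N = -63*(-23) = 1449)
h(T) = 2*T (h(T) = T*2 = 2*T)
Y(d) = 1439 + d (Y(d) = (-10 + 1449) + d = 1439 + d)
h(-226)/Y(-44) = (2*(-226))/(1439 - 44) = -452/1395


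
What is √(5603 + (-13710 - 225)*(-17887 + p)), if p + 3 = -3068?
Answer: √292055333 ≈ 17090.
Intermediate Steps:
p = -3071 (p = -3 - 3068 = -3071)
√(5603 + (-13710 - 225)*(-17887 + p)) = √(5603 + (-13710 - 225)*(-17887 - 3071)) = √(5603 - 13935*(-20958)) = √(5603 + 292049730) = √292055333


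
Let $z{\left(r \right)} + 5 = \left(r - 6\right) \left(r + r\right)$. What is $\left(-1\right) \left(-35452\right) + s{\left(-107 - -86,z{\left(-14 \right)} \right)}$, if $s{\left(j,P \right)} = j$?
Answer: $35431$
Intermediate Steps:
$z{\left(r \right)} = -5 + 2 r \left(-6 + r\right)$ ($z{\left(r \right)} = -5 + \left(r - 6\right) \left(r + r\right) = -5 + \left(-6 + r\right) 2 r = -5 + 2 r \left(-6 + r\right)$)
$\left(-1\right) \left(-35452\right) + s{\left(-107 - -86,z{\left(-14 \right)} \right)} = \left(-1\right) \left(-35452\right) - 21 = 35452 + \left(-107 + 86\right) = 35452 - 21 = 35431$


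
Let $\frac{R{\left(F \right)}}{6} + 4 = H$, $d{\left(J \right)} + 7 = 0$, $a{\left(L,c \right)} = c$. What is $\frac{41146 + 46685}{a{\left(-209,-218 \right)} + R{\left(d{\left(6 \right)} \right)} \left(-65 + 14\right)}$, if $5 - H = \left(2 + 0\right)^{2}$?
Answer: $\frac{87831}{700} \approx 125.47$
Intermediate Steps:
$d{\left(J \right)} = -7$ ($d{\left(J \right)} = -7 + 0 = -7$)
$H = 1$ ($H = 5 - \left(2 + 0\right)^{2} = 5 - 2^{2} = 5 - 4 = 1$)
$R{\left(F \right)} = -18$ ($R{\left(F \right)} = -24 + 6 \cdot 1 = -24 + 6 = -18$)
$\frac{41146 + 46685}{a{\left(-209,-218 \right)} + R{\left(d{\left(6 \right)} \right)} \left(-65 + 14\right)} = \frac{41146 + 46685}{-218 - 18 \left(-65 + 14\right)} = \frac{87831}{-218 - -918} = \frac{87831}{-218 + 918} = \frac{87831}{700}$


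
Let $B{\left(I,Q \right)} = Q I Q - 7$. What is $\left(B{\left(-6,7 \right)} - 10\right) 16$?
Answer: $-4976$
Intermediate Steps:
$B{\left(I,Q \right)} = -7 + I Q^{2}$ ($B{\left(I,Q \right)} = I Q Q - 7 = I Q^{2} - 7 = -7 + I Q^{2}$)
$\left(B{\left(-6,7 \right)} - 10\right) 16 = \left(\left(-7 - 6 \cdot 7^{2}\right) - 10\right) 16 = \left(\left(-7 - 294\right) - 10\right) 16 = \left(-301 - 10\right) 16 = \left(-311\right) 16 = -4976$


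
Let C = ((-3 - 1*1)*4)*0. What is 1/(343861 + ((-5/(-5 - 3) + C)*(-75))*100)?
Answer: 2/678347 ≈ 2.9483e-6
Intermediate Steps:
C = 0 (C = ((-3 - 1)*4)*0 = -4*4*0 = -16*0 = 0)
1/(343861 + ((-5/(-5 - 3) + C)*(-75))*100) = 1/(343861 + ((-5/(-5 - 3) + 0)*(-75))*100) = 1/(343861 + ((-5/(-8) + 0)*(-75))*100) = 1/(343861 + ((-⅛*(-5) + 0)*(-75))*100) = 1/(343861 + ((5/8 + 0)*(-75))*100) = 1/(343861 + ((5/8)*(-75))*100) = 1/(343861 - 375/8*100) = 1/(343861 - 9375/2) = 1/(678347/2) = 2/678347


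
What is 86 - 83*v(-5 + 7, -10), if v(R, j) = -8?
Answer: 750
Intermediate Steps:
86 - 83*v(-5 + 7, -10) = 86 - 83*(-8) = 86 + 664 = 750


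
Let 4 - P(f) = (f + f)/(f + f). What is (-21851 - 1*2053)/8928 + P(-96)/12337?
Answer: -1023878/382447 ≈ -2.6772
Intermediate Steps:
P(f) = 3 (P(f) = 4 - (f + f)/(f + f) = 4 - 2*f/(2*f) = 4 - 2*f*1/(2*f) = 4 - 1*1 = 4 - 1 = 3)
(-21851 - 1*2053)/8928 + P(-96)/12337 = (-21851 - 1*2053)/8928 + 3/12337 = (-21851 - 2053)*(1/8928) + 3*(1/12337) = -23904*1/8928 + 3/12337 = -83/31 + 3/12337 = -1023878/382447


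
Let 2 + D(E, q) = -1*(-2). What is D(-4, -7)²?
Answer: 0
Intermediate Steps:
D(E, q) = 0 (D(E, q) = -2 - 1*(-2) = -2 + 2 = 0)
D(-4, -7)² = 0² = 0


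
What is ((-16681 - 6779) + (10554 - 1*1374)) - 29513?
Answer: -43793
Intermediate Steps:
((-16681 - 6779) + (10554 - 1*1374)) - 29513 = (-23460 + (10554 - 1374)) - 29513 = (-23460 + 9180) - 29513 = -14280 - 29513 = -43793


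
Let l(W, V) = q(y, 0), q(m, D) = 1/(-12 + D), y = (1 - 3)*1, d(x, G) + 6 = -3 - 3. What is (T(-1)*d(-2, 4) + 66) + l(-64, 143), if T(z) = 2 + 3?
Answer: 71/12 ≈ 5.9167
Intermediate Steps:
d(x, G) = -12 (d(x, G) = -6 + (-3 - 3) = -6 - 6 = -12)
T(z) = 5
y = -2 (y = -2*1 = -2)
l(W, V) = -1/12 (l(W, V) = 1/(-12 + 0) = 1/(-12) = -1/12)
(T(-1)*d(-2, 4) + 66) + l(-64, 143) = (5*(-12) + 66) - 1/12 = (-60 + 66) - 1/12 = 6 - 1/12 = 71/12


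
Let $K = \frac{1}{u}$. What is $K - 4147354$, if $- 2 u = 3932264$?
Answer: $- \frac{8154245414729}{1966132} \approx -4.1474 \cdot 10^{6}$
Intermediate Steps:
$u = -1966132$ ($u = \left(- \frac{1}{2}\right) 3932264 = -1966132$)
$K = - \frac{1}{1966132}$ ($K = \frac{1}{-1966132} = - \frac{1}{1966132} \approx -5.0861 \cdot 10^{-7}$)
$K - 4147354 = - \frac{1}{1966132} - 4147354 = - \frac{8154245414729}{1966132}$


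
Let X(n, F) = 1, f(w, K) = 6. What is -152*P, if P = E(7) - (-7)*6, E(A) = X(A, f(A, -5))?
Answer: -6536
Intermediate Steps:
E(A) = 1
P = 43 (P = 1 - (-7)*6 = 1 - 1*(-42) = 1 + 42 = 43)
-152*P = -152*43 = -6536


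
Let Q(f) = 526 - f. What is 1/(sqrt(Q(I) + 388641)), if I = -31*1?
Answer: sqrt(389198)/389198 ≈ 0.0016029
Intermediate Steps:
I = -31
1/(sqrt(Q(I) + 388641)) = 1/(sqrt((526 - 1*(-31)) + 388641)) = 1/(sqrt((526 + 31) + 388641)) = 1/(sqrt(557 + 388641)) = 1/(sqrt(389198)) = sqrt(389198)/389198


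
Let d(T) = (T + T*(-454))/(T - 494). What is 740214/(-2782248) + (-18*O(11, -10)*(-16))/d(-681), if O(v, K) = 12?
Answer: -213453768813/15894519116 ≈ -13.429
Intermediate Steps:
d(T) = -453*T/(-494 + T) (d(T) = (T - 454*T)/(-494 + T) = (-453*T)/(-494 + T) = -453*T/(-494 + T))
740214/(-2782248) + (-18*O(11, -10)*(-16))/d(-681) = 740214/(-2782248) + (-18*12*(-16))/((-453*(-681)/(-494 - 681))) = 740214*(-1/2782248) + (-216*(-16))/((-453*(-681)/(-1175))) = -123369/463708 + 3456/((-453*(-681)*(-1/1175))) = -123369/463708 + 3456/(-308493/1175) = -123369/463708 + 3456*(-1175/308493) = -123369/463708 - 451200/34277 = -213453768813/15894519116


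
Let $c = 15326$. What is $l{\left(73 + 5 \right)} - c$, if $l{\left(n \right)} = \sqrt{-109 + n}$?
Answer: $-15326 + i \sqrt{31} \approx -15326.0 + 5.5678 i$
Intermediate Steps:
$l{\left(73 + 5 \right)} - c = \sqrt{-109 + \left(73 + 5\right)} - 15326 = \sqrt{-109 + 78} - 15326 = \sqrt{-31} - 15326 = i \sqrt{31} - 15326 = -15326 + i \sqrt{31}$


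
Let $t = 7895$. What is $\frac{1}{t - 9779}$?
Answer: $- \frac{1}{1884} \approx -0.00053079$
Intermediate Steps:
$\frac{1}{t - 9779} = \frac{1}{7895 - 9779} = \frac{1}{-1884} = - \frac{1}{1884}$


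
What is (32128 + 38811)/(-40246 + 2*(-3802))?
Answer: -6449/4350 ≈ -1.4825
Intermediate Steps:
(32128 + 38811)/(-40246 + 2*(-3802)) = 70939/(-40246 - 7604) = 70939/(-47850) = 70939*(-1/47850) = -6449/4350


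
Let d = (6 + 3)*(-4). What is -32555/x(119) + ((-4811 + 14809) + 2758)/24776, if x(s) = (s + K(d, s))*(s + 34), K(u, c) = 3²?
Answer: -4093891/3567744 ≈ -1.1475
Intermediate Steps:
d = -36 (d = 9*(-4) = -36)
K(u, c) = 9
x(s) = (9 + s)*(34 + s) (x(s) = (s + 9)*(s + 34) = (9 + s)*(34 + s))
-32555/x(119) + ((-4811 + 14809) + 2758)/24776 = -32555/(306 + 119² + 43*119) + ((-4811 + 14809) + 2758)/24776 = -32555/(306 + 14161 + 5117) + (9998 + 2758)*(1/24776) = -32555/19584 + 12756*(1/24776) = -32555*1/19584 + 3189/6194 = -1915/1152 + 3189/6194 = -4093891/3567744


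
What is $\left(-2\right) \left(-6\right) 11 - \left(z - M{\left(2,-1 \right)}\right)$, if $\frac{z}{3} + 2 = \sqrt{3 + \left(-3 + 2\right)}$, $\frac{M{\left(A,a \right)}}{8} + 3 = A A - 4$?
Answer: $114 - 3 \sqrt{2} \approx 109.76$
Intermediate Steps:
$M{\left(A,a \right)} = -56 + 8 A^{2}$ ($M{\left(A,a \right)} = -24 + 8 \left(A A - 4\right) = -24 + 8 \left(A^{2} - 4\right) = -24 + 8 \left(-4 + A^{2}\right) = -24 + \left(-32 + 8 A^{2}\right) = -56 + 8 A^{2}$)
$z = -6 + 3 \sqrt{2}$ ($z = -6 + 3 \sqrt{3 + \left(-3 + 2\right)} = -6 + 3 \sqrt{3 - 1} = -6 + 3 \sqrt{2} \approx -1.7574$)
$\left(-2\right) \left(-6\right) 11 - \left(z - M{\left(2,-1 \right)}\right) = \left(-2\right) \left(-6\right) 11 - \left(50 - 32 + 3 \sqrt{2}\right) = 12 \cdot 11 + \left(\left(-56 + 8 \cdot 4\right) + \left(6 - 3 \sqrt{2}\right)\right) = 132 + \left(\left(-56 + 32\right) + \left(6 - 3 \sqrt{2}\right)\right) = 132 - \left(18 + 3 \sqrt{2}\right) = 114 - 3 \sqrt{2}$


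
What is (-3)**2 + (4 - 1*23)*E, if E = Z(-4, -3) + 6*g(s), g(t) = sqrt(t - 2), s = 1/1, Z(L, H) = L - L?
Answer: 9 - 114*I ≈ 9.0 - 114.0*I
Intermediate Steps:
Z(L, H) = 0
s = 1
g(t) = sqrt(-2 + t)
E = 6*I (E = 0 + 6*sqrt(-2 + 1) = 0 + 6*sqrt(-1) = 0 + 6*I = 6*I ≈ 6.0*I)
(-3)**2 + (4 - 1*23)*E = (-3)**2 + (4 - 1*23)*(6*I) = 9 + (4 - 23)*(6*I) = 9 - 114*I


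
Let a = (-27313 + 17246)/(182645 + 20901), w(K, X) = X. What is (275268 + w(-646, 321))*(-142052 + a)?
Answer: -7968415196709351/203546 ≈ -3.9148e+10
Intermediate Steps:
a = -10067/203546 ≈ -0.049458
(275268 + w(-646, 321))*(-142052 + a) = (275268 + 321)*(-142052 - 10067/203546) = 275589*(-28914126459/203546) = -7968415196709351/203546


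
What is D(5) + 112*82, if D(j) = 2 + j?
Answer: 9191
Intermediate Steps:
D(5) + 112*82 = (2 + 5) + 112*82 = 7 + 9184 = 9191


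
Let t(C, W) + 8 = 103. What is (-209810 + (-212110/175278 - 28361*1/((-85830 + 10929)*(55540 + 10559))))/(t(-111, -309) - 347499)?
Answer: 7586253680361499973/12561268160798177337 ≈ 0.60394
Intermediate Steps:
t(C, W) = 95 (t(C, W) = -8 + 103 = 95)
(-209810 + (-212110/175278 - 28361*1/((-85830 + 10929)*(55540 + 10559))))/(t(-111, -309) - 347499) = (-209810 + (-212110/175278 - 28361*1/((-85830 + 10929)*(55540 + 10559))))/(95 - 347499) = (-209810 + (-212110*1/175278 - 28361/((-74901*66099))))/(-347404) = (-209810 + (-106055/87639 - 28361/(-4950881199)))*(-1/347404) = (-209810 + (-106055/87639 - 28361*(-1/4950881199)))*(-1/347404) = (-209810 + (-106055/87639 + 28361/4950881199))*(-1/347404) = (-209810 - 175021073343422/144630092466387)*(-1/347404) = -30345014721445999892/144630092466387*(-1/347404) = 7586253680361499973/12561268160798177337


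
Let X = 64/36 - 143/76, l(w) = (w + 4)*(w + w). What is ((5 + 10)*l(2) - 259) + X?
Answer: 69013/684 ≈ 100.90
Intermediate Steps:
l(w) = 2*w*(4 + w) (l(w) = (4 + w)*(2*w) = 2*w*(4 + w))
X = -71/684 (X = 64*(1/36) - 143*1/76 = 16/9 - 143/76 = -71/684 ≈ -0.10380)
((5 + 10)*l(2) - 259) + X = ((5 + 10)*(2*2*(4 + 2)) - 259) - 71/684 = (15*(2*2*6) - 259) - 71/684 = (15*24 - 259) - 71/684 = (360 - 259) - 71/684 = 101 - 71/684 = 69013/684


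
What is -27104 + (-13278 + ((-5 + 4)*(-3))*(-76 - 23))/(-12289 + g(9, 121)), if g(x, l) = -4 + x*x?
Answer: -330980473/12212 ≈ -27103.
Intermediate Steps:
g(x, l) = -4 + x²
-27104 + (-13278 + ((-5 + 4)*(-3))*(-76 - 23))/(-12289 + g(9, 121)) = -27104 + (-13278 + ((-5 + 4)*(-3))*(-76 - 23))/(-12289 + (-4 + 9²)) = -27104 + (-13278 - 1*(-3)*(-99))/(-12289 + (-4 + 81)) = -27104 + (-13278 + 3*(-99))/(-12289 + 77) = -27104 + (-13278 - 297)/(-12212) = -27104 - 13575*(-1/12212) = -27104 + 13575/12212 = -330980473/12212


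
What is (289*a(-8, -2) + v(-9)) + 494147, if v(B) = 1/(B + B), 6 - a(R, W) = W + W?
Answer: 8946665/18 ≈ 4.9704e+5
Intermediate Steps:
a(R, W) = 6 - 2*W (a(R, W) = 6 - (W + W) = 6 - 2*W)
v(B) = 1/(2*B)
(289*a(-8, -2) + v(-9)) + 494147 = (289*(6 - 2*(-2)) + (½)/(-9)) + 494147 = (289*(6 + 4) + (½)*(-⅑)) + 494147 = (289*10 - 1/18) + 494147 = (2890 - 1/18) + 494147 = 52019/18 + 494147 = 8946665/18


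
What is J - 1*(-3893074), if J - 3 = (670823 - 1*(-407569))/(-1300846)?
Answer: 2532146282375/650423 ≈ 3.8931e+6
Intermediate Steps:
J = 1412073/650423 (J = 3 + (670823 - 1*(-407569))/(-1300846) = 3 + (670823 + 407569)*(-1/1300846) = 3 + 1078392*(-1/1300846) = 3 - 539196/650423 = 1412073/650423 ≈ 2.1710)
J - 1*(-3893074) = 1412073/650423 - 1*(-3893074) = 1412073/650423 + 3893074 = 2532146282375/650423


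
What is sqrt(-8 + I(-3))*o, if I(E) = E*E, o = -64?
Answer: -64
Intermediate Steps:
I(E) = E**2
sqrt(-8 + I(-3))*o = sqrt(-8 + (-3)**2)*(-64) = sqrt(-8 + 9)*(-64) = sqrt(1)*(-64) = 1*(-64) = -64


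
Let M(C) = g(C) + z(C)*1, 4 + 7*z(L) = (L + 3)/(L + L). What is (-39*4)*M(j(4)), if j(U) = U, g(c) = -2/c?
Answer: 2067/14 ≈ 147.64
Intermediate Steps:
z(L) = -4/7 + (3 + L)/(14*L) (z(L) = -4/7 + ((L + 3)/(L + L))/7 = -4/7 + ((3 + L)/((2*L)))/7 = -4/7 + ((3 + L)*(1/(2*L)))/7 = -4/7 + ((3 + L)/(2*L))/7 = -4/7 + (3 + L)/(14*L))
M(C) = -2/C + (3 - 7*C)/(14*C) (M(C) = -2/C + ((3 - 7*C)/(14*C))*1 = -2/C + (3 - 7*C)/(14*C))
(-39*4)*M(j(4)) = (-39*4)*((1/14)*(-25 - 7*4)/4) = -78*(-25 - 28)/(7*4) = -78*(-53)/(7*4) = -156*(-53/56) = 2067/14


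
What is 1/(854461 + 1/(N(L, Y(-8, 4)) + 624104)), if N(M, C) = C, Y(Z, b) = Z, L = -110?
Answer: 624096/533265692257 ≈ 1.1703e-6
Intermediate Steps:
1/(854461 + 1/(N(L, Y(-8, 4)) + 624104)) = 1/(854461 + 1/(-8 + 624104)) = 1/(854461 + 1/624096) = 1/(533265692257/624096) = 624096/533265692257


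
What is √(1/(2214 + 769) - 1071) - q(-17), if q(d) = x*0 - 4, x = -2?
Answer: 4 + 2*I*√2382516134/2983 ≈ 4.0 + 32.726*I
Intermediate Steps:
q(d) = -4 (q(d) = -2*0 - 4 = 0 - 4 = -4)
√(1/(2214 + 769) - 1071) - q(-17) = √(1/(2214 + 769) - 1071) - 1*(-4) = √(1/2983 - 1071) + 4 = √(-3194792/2983) + 4 = 2*I*√2382516134/2983 + 4 = 4 + 2*I*√2382516134/2983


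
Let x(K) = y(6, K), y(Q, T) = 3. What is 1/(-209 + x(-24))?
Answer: -1/206 ≈ -0.0048544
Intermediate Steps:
x(K) = 3
1/(-209 + x(-24)) = 1/(-209 + 3) = 1/(-206) = -1/206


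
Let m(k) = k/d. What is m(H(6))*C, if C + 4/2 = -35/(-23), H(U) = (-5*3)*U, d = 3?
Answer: 330/23 ≈ 14.348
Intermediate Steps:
H(U) = -15*U
C = -11/23 (C = -2 - 35/(-23) = -2 - 35*(-1/23) = -2 + 35/23 = -11/23 ≈ -0.47826)
m(k) = k/3
m(H(6))*C = ((-15*6)/3)*(-11/23) = ((⅓)*(-90))*(-11/23) = -30*(-11/23) = 330/23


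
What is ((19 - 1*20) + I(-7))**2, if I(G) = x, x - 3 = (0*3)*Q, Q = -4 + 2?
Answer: 4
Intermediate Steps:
Q = -2
x = 3 (x = 3 + (0*3)*(-2) = 3 + 0*(-2) = 3 + 0 = 3)
I(G) = 3
((19 - 1*20) + I(-7))**2 = ((19 - 1*20) + 3)**2 = ((19 - 20) + 3)**2 = (-1 + 3)**2 = 2**2 = 4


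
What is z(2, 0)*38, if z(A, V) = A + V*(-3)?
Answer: 76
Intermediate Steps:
z(A, V) = A - 3*V
z(2, 0)*38 = (2 - 3*0)*38 = (2 + 0)*38 = 2*38 = 76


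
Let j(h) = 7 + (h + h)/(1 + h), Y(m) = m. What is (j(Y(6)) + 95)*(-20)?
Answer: -14520/7 ≈ -2074.3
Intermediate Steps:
j(h) = 7 + 2*h/(1 + h) (j(h) = 7 + (2*h)/(1 + h) = 7 + 2*h/(1 + h))
(j(Y(6)) + 95)*(-20) = ((7 + 9*6)/(1 + 6) + 95)*(-20) = ((7 + 54)/7 + 95)*(-20) = ((1/7)*61 + 95)*(-20) = (61/7 + 95)*(-20) = (726/7)*(-20) = -14520/7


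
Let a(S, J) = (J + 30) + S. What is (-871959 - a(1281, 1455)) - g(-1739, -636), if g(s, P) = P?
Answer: -874089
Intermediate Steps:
a(S, J) = 30 + J + S (a(S, J) = (30 + J) + S = 30 + J + S)
(-871959 - a(1281, 1455)) - g(-1739, -636) = (-871959 - (30 + 1455 + 1281)) - 1*(-636) = (-871959 - 1*2766) + 636 = (-871959 - 2766) + 636 = -874725 + 636 = -874089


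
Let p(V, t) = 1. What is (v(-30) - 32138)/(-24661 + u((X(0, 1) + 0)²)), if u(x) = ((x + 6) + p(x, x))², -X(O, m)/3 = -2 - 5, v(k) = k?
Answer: -32168/176043 ≈ -0.18273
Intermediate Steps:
X(O, m) = 21 (X(O, m) = -3*(-2 - 5) = -3*(-7) = 21)
u(x) = (7 + x)² (u(x) = ((x + 6) + 1)² = ((6 + x) + 1)² = (7 + x)²)
(v(-30) - 32138)/(-24661 + u((X(0, 1) + 0)²)) = (-30 - 32138)/(-24661 + (7 + (21 + 0)²)²) = -32168/(-24661 + (7 + 21²)²) = -32168/(-24661 + (7 + 441)²) = -32168/(-24661 + 448²) = -32168/(-24661 + 200704) = -32168/176043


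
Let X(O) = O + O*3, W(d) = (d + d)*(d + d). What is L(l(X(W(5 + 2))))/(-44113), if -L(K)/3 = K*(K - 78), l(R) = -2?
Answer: 480/44113 ≈ 0.010881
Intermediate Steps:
W(d) = 4*d² (W(d) = (2*d)*(2*d) = 4*d²)
X(O) = 4*O (X(O) = O + 3*O = 4*O)
L(K) = -3*K*(-78 + K) (L(K) = -3*K*(K - 78) = -3*K*(-78 + K))
L(l(X(W(5 + 2))))/(-44113) = (3*(-2)*(78 - 1*(-2)))/(-44113) = (3*(-2)*(78 + 2))*(-1/44113) = (3*(-2)*80)*(-1/44113) = -480*(-1/44113) = 480/44113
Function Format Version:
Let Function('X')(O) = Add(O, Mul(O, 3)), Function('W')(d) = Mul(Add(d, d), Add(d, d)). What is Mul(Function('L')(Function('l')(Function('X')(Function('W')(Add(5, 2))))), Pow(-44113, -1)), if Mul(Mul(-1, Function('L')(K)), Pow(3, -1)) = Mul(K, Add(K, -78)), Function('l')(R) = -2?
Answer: Rational(480, 44113) ≈ 0.010881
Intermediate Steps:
Function('W')(d) = Mul(4, Pow(d, 2)) (Function('W')(d) = Mul(Mul(2, d), Mul(2, d)) = Mul(4, Pow(d, 2)))
Function('X')(O) = Mul(4, O) (Function('X')(O) = Add(O, Mul(3, O)) = Mul(4, O))
Function('L')(K) = Mul(-3, K, Add(-78, K)) (Function('L')(K) = Mul(-3, Mul(K, Add(K, -78))) = Mul(-3, Mul(K, Add(-78, K))) = Mul(-3, K, Add(-78, K)))
Mul(Function('L')(Function('l')(Function('X')(Function('W')(Add(5, 2))))), Pow(-44113, -1)) = Mul(Mul(3, -2, Add(78, Mul(-1, -2))), Pow(-44113, -1)) = Mul(Mul(3, -2, Add(78, 2)), Rational(-1, 44113)) = Mul(Mul(3, -2, 80), Rational(-1, 44113)) = Mul(-480, Rational(-1, 44113)) = Rational(480, 44113)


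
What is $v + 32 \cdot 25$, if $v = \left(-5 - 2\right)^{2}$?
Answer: $849$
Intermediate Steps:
$v = 49$ ($v = \left(-7\right)^{2} = 49$)
$v + 32 \cdot 25 = 49 + 32 \cdot 25 = 49 + 800 = 849$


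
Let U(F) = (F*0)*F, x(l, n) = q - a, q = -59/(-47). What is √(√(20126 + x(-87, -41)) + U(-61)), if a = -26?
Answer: 47^(¾)*947203^(¼)/47 ≈ 11.915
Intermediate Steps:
q = 59/47 (q = -59*(-1/47) = 59/47 ≈ 1.2553)
x(l, n) = 1281/47 (x(l, n) = 59/47 - 1*(-26) = 59/47 + 26 = 1281/47)
U(F) = 0 (U(F) = 0*F = 0)
√(√(20126 + x(-87, -41)) + U(-61)) = √(√(20126 + 1281/47) + 0) = √(√(947203/47) + 0) = √(√44518541/47 + 0) = √(√44518541/47) = 47^(¾)*947203^(¼)/47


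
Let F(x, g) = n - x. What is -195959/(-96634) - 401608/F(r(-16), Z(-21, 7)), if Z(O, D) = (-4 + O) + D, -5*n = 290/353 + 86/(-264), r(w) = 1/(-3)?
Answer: -9041707209899479/5272254406 ≈ -1.7150e+6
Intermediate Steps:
r(w) = -1/3
n = -23101/232980 (n = -(290/353 + 86/(-264))/5 = -(290*(1/353) + 86*(-1/264))/5 = -(290/353 - 43/132)/5 = -1/5*23101/46596 = -23101/232980 ≈ -0.099154)
Z(O, D) = -4 + D + O
F(x, g) = -23101/232980 - x
-195959/(-96634) - 401608/F(r(-16), Z(-21, 7)) = -195959/(-96634) - 401608/(-23101/232980 - 1*(-1/3)) = -195959*(-1/96634) - 401608/(-23101/232980 + 1/3) = 195959/96634 - 401608/54559/232980 = 195959/96634 - 401608*232980/54559 = 195959/96634 - 93566631840/54559 = -9041707209899479/5272254406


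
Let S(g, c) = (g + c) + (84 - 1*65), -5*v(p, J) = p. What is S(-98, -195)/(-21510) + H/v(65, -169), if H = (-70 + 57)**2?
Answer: -139678/10755 ≈ -12.987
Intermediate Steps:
v(p, J) = -p/5
S(g, c) = 19 + c + g (S(g, c) = (c + g) + (84 - 65) = (c + g) + 19 = 19 + c + g)
H = 169 (H = (-13)**2 = 169)
S(-98, -195)/(-21510) + H/v(65, -169) = (19 - 195 - 98)/(-21510) + 169/((-1/5*65)) = -274*(-1/21510) + 169/(-13) = 137/10755 + 169*(-1/13) = 137/10755 - 13 = -139678/10755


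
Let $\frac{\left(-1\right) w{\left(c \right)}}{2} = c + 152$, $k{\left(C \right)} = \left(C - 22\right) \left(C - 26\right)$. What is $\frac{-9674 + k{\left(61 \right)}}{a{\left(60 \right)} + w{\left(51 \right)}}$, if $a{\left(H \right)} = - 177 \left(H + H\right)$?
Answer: $\frac{8309}{21646} \approx 0.38386$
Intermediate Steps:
$k{\left(C \right)} = \left(-26 + C\right) \left(-22 + C\right)$ ($k{\left(C \right)} = \left(-22 + C\right) \left(-26 + C\right) = \left(-26 + C\right) \left(-22 + C\right)$)
$a{\left(H \right)} = - 354 H$ ($a{\left(H \right)} = - 177 \cdot 2 H = - 354 H$)
$w{\left(c \right)} = -304 - 2 c$ ($w{\left(c \right)} = - 2 \left(c + 152\right) = - 2 \left(152 + c\right) = -304 - 2 c$)
$\frac{-9674 + k{\left(61 \right)}}{a{\left(60 \right)} + w{\left(51 \right)}} = \frac{-9674 + \left(572 + 61^{2} - 2928\right)}{\left(-354\right) 60 - 406} = \frac{-9674 + \left(572 + 3721 - 2928\right)}{-21240 - 406} = \frac{-9674 + 1365}{-21240 - 406} = - \frac{8309}{-21646} = \left(-8309\right) \left(- \frac{1}{21646}\right) = \frac{8309}{21646}$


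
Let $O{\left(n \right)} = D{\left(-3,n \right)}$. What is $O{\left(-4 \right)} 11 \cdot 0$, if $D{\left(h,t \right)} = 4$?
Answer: $0$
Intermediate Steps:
$O{\left(n \right)} = 4$
$O{\left(-4 \right)} 11 \cdot 0 = 4 \cdot 11 \cdot 0 = 44 \cdot 0 = 0$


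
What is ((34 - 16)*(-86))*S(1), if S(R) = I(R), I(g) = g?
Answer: -1548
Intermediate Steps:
S(R) = R
((34 - 16)*(-86))*S(1) = ((34 - 16)*(-86))*1 = (18*(-86))*1 = -1548*1 = -1548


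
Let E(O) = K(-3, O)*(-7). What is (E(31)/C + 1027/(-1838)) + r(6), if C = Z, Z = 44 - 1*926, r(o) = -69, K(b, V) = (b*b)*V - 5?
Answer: -7802681/115794 ≈ -67.384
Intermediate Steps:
K(b, V) = -5 + V*b² (K(b, V) = b²*V - 5 = V*b² - 5 = -5 + V*b²)
Z = -882 (Z = 44 - 926 = -882)
C = -882
E(O) = 35 - 63*O (E(O) = (-5 + O*(-3)²)*(-7) = (-5 + O*9)*(-7) = (-5 + 9*O)*(-7) = 35 - 63*O)
(E(31)/C + 1027/(-1838)) + r(6) = ((35 - 63*31)/(-882) + 1027/(-1838)) - 69 = ((35 - 1953)*(-1/882) + 1027*(-1/1838)) - 69 = (-1918*(-1/882) - 1027/1838) - 69 = (137/63 - 1027/1838) - 69 = 187105/115794 - 69 = -7802681/115794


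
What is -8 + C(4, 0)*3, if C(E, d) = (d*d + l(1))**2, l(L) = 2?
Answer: 4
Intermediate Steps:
C(E, d) = (2 + d**2)**2 (C(E, d) = (d*d + 2)**2 = (d**2 + 2)**2 = (2 + d**2)**2)
-8 + C(4, 0)*3 = -8 + (2 + 0**2)**2*3 = -8 + (2 + 0)**2*3 = -8 + 2**2*3 = -8 + 4*3 = -8 + 12 = 4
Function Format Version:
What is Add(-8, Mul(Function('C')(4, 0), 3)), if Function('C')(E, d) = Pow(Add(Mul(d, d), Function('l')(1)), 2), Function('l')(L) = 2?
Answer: 4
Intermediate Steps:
Function('C')(E, d) = Pow(Add(2, Pow(d, 2)), 2) (Function('C')(E, d) = Pow(Add(Mul(d, d), 2), 2) = Pow(Add(Pow(d, 2), 2), 2) = Pow(Add(2, Pow(d, 2)), 2))
Add(-8, Mul(Function('C')(4, 0), 3)) = Add(-8, Mul(Pow(Add(2, Pow(0, 2)), 2), 3)) = Add(-8, Mul(Pow(Add(2, 0), 2), 3)) = Add(-8, Mul(Pow(2, 2), 3)) = Add(-8, Mul(4, 3)) = Add(-8, 12) = 4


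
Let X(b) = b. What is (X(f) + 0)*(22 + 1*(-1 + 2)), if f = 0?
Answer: 0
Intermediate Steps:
(X(f) + 0)*(22 + 1*(-1 + 2)) = (0 + 0)*(22 + 1*(-1 + 2)) = 0*(22 + 1*1) = 0*(22 + 1) = 0*23 = 0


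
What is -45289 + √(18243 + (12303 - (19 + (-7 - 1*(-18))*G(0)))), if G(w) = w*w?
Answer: -45289 + 7*√623 ≈ -45114.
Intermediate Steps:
G(w) = w²
-45289 + √(18243 + (12303 - (19 + (-7 - 1*(-18))*G(0)))) = -45289 + √(18243 + (12303 - (19 + (-7 - 1*(-18))*0²))) = -45289 + √(18243 + (12303 - (19 + (-7 + 18)*0))) = -45289 + √(18243 + (12303 - (19 + 11*0))) = -45289 + √(18243 + (12303 - (19 + 0))) = -45289 + √(18243 + (12303 - 1*19)) = -45289 + √(18243 + (12303 - 19)) = -45289 + √(18243 + 12284) = -45289 + √30527 = -45289 + 7*√623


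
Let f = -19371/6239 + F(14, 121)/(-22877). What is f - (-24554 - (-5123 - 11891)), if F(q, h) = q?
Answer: 1075737968907/142729603 ≈ 7536.9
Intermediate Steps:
f = -443237713/142729603 (f = -19371/6239 + 14/(-22877) = -19371*1/6239 + 14*(-1/22877) = -19371/6239 - 14/22877 = -443237713/142729603 ≈ -3.1054)
f - (-24554 - (-5123 - 11891)) = -443237713/142729603 - (-24554 - (-5123 - 11891)) = -443237713/142729603 - (-24554 - 1*(-17014)) = -443237713/142729603 - (-24554 + 17014) = -443237713/142729603 - 1*(-7540) = -443237713/142729603 + 7540 = 1075737968907/142729603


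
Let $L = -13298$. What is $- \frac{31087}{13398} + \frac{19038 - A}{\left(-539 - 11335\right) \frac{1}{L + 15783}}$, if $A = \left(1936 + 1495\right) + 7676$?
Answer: $- \frac{3147905702}{1893903} \approx -1662.1$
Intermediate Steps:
$A = 11107$ ($A = 3431 + 7676 = 11107$)
$- \frac{31087}{13398} + \frac{19038 - A}{\left(-539 - 11335\right) \frac{1}{L + 15783}} = - \frac{31087}{13398} + \frac{19038 - 11107}{\left(-539 - 11335\right) \frac{1}{-13298 + 15783}} = \left(-31087\right) \frac{1}{13398} + \frac{19038 - 11107}{\left(-11874\right) \frac{1}{2485}} = - \frac{4441}{1914} + \frac{7931}{\left(-11874\right) \frac{1}{2485}} = - \frac{4441}{1914} + \frac{7931}{- \frac{11874}{2485}} = - \frac{4441}{1914} + 7931 \left(- \frac{2485}{11874}\right) = - \frac{4441}{1914} - \frac{19708535}{11874} = - \frac{3147905702}{1893903}$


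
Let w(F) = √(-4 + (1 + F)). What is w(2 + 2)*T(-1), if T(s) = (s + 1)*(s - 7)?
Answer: 0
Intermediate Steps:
T(s) = (1 + s)*(-7 + s)
w(F) = √(-3 + F)
w(2 + 2)*T(-1) = √(-3 + (2 + 2))*(-7 + (-1)² - 6*(-1)) = √(-3 + 4)*(-7 + 1 + 6) = √1*0 = 1*0 = 0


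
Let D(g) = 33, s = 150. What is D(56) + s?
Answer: 183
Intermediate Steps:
D(56) + s = 33 + 150 = 183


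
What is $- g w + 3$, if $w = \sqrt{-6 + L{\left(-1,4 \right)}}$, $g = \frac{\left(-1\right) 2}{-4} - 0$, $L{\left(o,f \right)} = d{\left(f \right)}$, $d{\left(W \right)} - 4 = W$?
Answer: $3 - \frac{\sqrt{2}}{2} \approx 2.2929$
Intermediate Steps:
$d{\left(W \right)} = 4 + W$
$L{\left(o,f \right)} = 4 + f$
$g = \frac{1}{2}$ ($g = \left(-2\right) \left(- \frac{1}{4}\right) + 0 = \frac{1}{2} + 0 = \frac{1}{2} \approx 0.5$)
$w = \sqrt{2}$ ($w = \sqrt{-6 + \left(4 + 4\right)} = \sqrt{-6 + 8} = \sqrt{2} \approx 1.4142$)
$- g w + 3 = \left(-1\right) \frac{1}{2} \sqrt{2} + 3 = - \frac{\sqrt{2}}{2} + 3 = 3 - \frac{\sqrt{2}}{2}$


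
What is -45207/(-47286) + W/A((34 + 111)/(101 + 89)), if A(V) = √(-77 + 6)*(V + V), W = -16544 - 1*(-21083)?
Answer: 5023/5254 - 86241*I*√71/2059 ≈ 0.95603 - 352.93*I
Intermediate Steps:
W = 4539 (W = -16544 + 21083 = 4539)
A(V) = 2*I*V*√71 (A(V) = √(-71)*(2*V) = (I*√71)*(2*V) = 2*I*V*√71)
-45207/(-47286) + W/A((34 + 111)/(101 + 89)) = -45207/(-47286) + 4539/((2*I*((34 + 111)/(101 + 89))*√71)) = -45207*(-1/47286) + 4539/((2*I*(145/190)*√71)) = 5023/5254 + 4539/((2*I*(145*(1/190))*√71)) = 5023/5254 + 4539/((2*I*(29/38)*√71)) = 5023/5254 + 4539/((29*I*√71/19)) = 5023/5254 + 4539*(-19*I*√71/2059) = 5023/5254 - 86241*I*√71/2059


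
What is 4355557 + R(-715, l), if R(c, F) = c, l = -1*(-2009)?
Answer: 4354842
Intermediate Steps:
l = 2009
4355557 + R(-715, l) = 4355557 - 715 = 4354842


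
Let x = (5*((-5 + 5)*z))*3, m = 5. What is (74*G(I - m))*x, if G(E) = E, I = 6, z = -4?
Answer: 0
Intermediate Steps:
x = 0 (x = (5*((-5 + 5)*(-4)))*3 = (5*(0*(-4)))*3 = (5*0)*3 = 0*3 = 0)
(74*G(I - m))*x = (74*(6 - 1*5))*0 = (74*(6 - 5))*0 = (74*1)*0 = 74*0 = 0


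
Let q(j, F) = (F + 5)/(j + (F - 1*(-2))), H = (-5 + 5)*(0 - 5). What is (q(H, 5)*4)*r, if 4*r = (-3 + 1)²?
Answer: 40/7 ≈ 5.7143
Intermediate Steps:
r = 1 (r = (-3 + 1)²/4 = (¼)*(-2)² = (¼)*4 = 1)
H = 0 (H = 0*(-5) = 0)
q(j, F) = (5 + F)/(2 + F + j) (q(j, F) = (5 + F)/(j + (F + 2)) = (5 + F)/(j + (2 + F)) = (5 + F)/(2 + F + j))
(q(H, 5)*4)*r = (((5 + 5)/(2 + 5 + 0))*4)*1 = ((10/7)*4)*1 = (40/7)*1 = 40/7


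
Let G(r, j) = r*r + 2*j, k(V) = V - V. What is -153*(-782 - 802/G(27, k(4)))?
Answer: 9704960/81 ≈ 1.1981e+5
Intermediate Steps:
k(V) = 0
G(r, j) = r**2 + 2*j
-153*(-782 - 802/G(27, k(4))) = -153*(-782 - 802/(27**2 + 2*0)) = -153*(-782 - 802/(729 + 0)) = -153*(-782 - 802/729) = -153*(-570880/729) = 9704960/81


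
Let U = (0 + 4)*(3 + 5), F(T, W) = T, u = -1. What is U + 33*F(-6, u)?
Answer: -166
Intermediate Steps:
U = 32 (U = 4*8 = 32)
U + 33*F(-6, u) = 32 + 33*(-6) = 32 - 198 = -166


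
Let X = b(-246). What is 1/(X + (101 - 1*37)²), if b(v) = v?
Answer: 1/3850 ≈ 0.00025974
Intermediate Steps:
X = -246
1/(X + (101 - 1*37)²) = 1/(-246 + (101 - 1*37)²) = 1/(-246 + (101 - 37)²) = 1/(-246 + 64²) = 1/(-246 + 4096) = 1/3850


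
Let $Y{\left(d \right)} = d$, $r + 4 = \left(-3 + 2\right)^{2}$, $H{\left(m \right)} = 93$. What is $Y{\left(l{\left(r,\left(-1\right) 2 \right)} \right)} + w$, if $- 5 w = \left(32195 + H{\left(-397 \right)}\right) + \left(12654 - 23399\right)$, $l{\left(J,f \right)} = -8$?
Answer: $- \frac{21583}{5} \approx -4316.6$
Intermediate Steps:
$r = -3$ ($r = -4 + \left(-3 + 2\right)^{2} = -4 + \left(-1\right)^{2} = -4 + 1 = -3$)
$w = - \frac{21543}{5}$ ($w = - \frac{\left(32195 + 93\right) + \left(12654 - 23399\right)}{5} = - \frac{32288 - 10745}{5} = \left(- \frac{1}{5}\right) 21543 = - \frac{21543}{5} \approx -4308.6$)
$Y{\left(l{\left(r,\left(-1\right) 2 \right)} \right)} + w = -8 - \frac{21543}{5} = - \frac{21583}{5}$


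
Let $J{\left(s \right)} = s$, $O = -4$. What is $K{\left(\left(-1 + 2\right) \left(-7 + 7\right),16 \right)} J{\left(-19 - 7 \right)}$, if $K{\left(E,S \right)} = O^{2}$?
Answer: $-416$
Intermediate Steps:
$K{\left(E,S \right)} = 16$ ($K{\left(E,S \right)} = \left(-4\right)^{2} = 16$)
$K{\left(\left(-1 + 2\right) \left(-7 + 7\right),16 \right)} J{\left(-19 - 7 \right)} = 16 \left(-19 - 7\right) = 16 \left(-26\right) = -416$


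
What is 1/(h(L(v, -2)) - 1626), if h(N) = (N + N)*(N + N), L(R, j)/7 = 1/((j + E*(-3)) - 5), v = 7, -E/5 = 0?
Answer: -1/1622 ≈ -0.00061652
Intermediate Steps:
E = 0 (E = -5*0 = 0)
L(R, j) = 7/(-5 + j) (L(R, j) = 7/((j + 0*(-3)) - 5) = 7/((j + 0) - 5) = 7/(j - 5) = 7/(-5 + j))
h(N) = 4*N**2 (h(N) = (2*N)*(2*N) = 4*N**2)
1/(h(L(v, -2)) - 1626) = 1/(4*(7/(-5 - 2))**2 - 1626) = 1/(4*(7/(-7))**2 - 1626) = 1/(4*(7*(-1/7))**2 - 1626) = 1/(4*(-1)**2 - 1626) = 1/(4*1 - 1626) = 1/(4 - 1626) = 1/(-1622) = -1/1622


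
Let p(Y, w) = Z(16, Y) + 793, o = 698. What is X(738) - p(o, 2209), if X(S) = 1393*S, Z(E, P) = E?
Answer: 1027225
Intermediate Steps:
p(Y, w) = 809 (p(Y, w) = 16 + 793 = 809)
X(738) - p(o, 2209) = 1393*738 - 1*809 = 1028034 - 809 = 1027225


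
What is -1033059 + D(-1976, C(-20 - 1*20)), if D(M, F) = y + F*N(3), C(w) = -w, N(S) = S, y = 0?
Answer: -1032939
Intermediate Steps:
D(M, F) = 3*F (D(M, F) = 0 + F*3 = 0 + 3*F = 3*F)
-1033059 + D(-1976, C(-20 - 1*20)) = -1033059 + 3*(-(-20 - 1*20)) = -1033059 + 3*(-(-20 - 20)) = -1033059 + 3*(-1*(-40)) = -1033059 + 3*40 = -1033059 + 120 = -1032939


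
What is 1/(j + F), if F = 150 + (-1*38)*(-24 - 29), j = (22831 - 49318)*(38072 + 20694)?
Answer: -1/1556532878 ≈ -6.4245e-10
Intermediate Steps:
j = -1556535042 (j = -26487*58766 = -1556535042)
F = 2164 (F = 150 - 38*(-53) = 150 + 2014 = 2164)
1/(j + F) = 1/(-1556535042 + 2164) = 1/(-1556532878) = -1/1556532878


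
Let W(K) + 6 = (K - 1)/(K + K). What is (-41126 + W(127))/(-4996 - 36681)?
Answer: 5223701/5292979 ≈ 0.98691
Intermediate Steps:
W(K) = -6 + (-1 + K)/(2*K) (W(K) = -6 + (K - 1)/(K + K) = -6 + (-1 + K)/((2*K)) = -6 + (-1 + K)*(1/(2*K)) = -6 + (-1 + K)/(2*K))
(-41126 + W(127))/(-4996 - 36681) = (-41126 + (½)*(-1 - 11*127)/127)/(-4996 - 36681) = (-41126 + (½)*(1/127)*(-1 - 1397))/(-41677) = (-41126 + (½)*(1/127)*(-1398))*(-1/41677) = (-41126 - 699/127)*(-1/41677) = -5223701/127*(-1/41677) = 5223701/5292979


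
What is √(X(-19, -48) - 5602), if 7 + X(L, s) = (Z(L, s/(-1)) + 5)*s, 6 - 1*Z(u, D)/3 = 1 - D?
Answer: I*√13481 ≈ 116.11*I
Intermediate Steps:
Z(u, D) = 15 + 3*D (Z(u, D) = 18 - 3*(1 - D) = 18 + (-3 + 3*D) = 15 + 3*D)
X(L, s) = -7 + s*(20 - 3*s) (X(L, s) = -7 + ((15 + 3*(s/(-1))) + 5)*s = -7 + ((15 + 3*(s*(-1))) + 5)*s = -7 + ((15 + 3*(-s)) + 5)*s = -7 + ((15 - 3*s) + 5)*s = -7 + (20 - 3*s)*s = -7 + s*(20 - 3*s))
√(X(-19, -48) - 5602) = √((-7 - 3*(-48)² + 20*(-48)) - 5602) = √((-7 - 3*2304 - 960) - 5602) = √((-7 - 6912 - 960) - 5602) = √(-7879 - 5602) = √(-13481) = I*√13481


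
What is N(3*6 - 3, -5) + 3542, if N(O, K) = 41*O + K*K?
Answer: 4182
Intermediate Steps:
N(O, K) = K**2 + 41*O (N(O, K) = 41*O + K**2 = K**2 + 41*O)
N(3*6 - 3, -5) + 3542 = ((-5)**2 + 41*(3*6 - 3)) + 3542 = (25 + 41*(18 - 3)) + 3542 = (25 + 41*15) + 3542 = (25 + 615) + 3542 = 640 + 3542 = 4182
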